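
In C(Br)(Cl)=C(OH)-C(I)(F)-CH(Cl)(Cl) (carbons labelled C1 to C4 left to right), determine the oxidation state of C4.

Bonds to more-electronegative neighbours contribute +1 each, bonds to H or metals contribute −1 each, and C–C bonds contribute 0.
C4 has one bond to C (0), one bond to Cl (+1), one bond to H (-1), one bond to Cl (+1).
Oxidation state = 0 + 1 − 1 + 1 = +1.

+1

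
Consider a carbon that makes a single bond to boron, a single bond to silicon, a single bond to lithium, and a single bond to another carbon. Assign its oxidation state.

Each bond to a more electronegative atom (O, N, halogen) counts +1, each bond to a less electronegative atom (H, metal, B, Si) counts −1, and each C–C bond counts 0.
The carbon has one bond to C (0), one bond to Li (-1), one bond to B (-1), one bond to Si (-1).
Oxidation state = 0 − 1 − 1 − 1 = -3.

-3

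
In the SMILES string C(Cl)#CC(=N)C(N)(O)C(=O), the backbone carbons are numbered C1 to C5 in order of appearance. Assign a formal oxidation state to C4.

+2

Count +1 for every bond to an atom more electronegative than carbon and −1 for every bond to one less electronegative; C–C bonds are 0.
C4 has one bond to C (0), one bond to C (0), one bond to N (+1), one bond to O (+1).
Oxidation state = 0 + 0 + 1 + 1 = +2.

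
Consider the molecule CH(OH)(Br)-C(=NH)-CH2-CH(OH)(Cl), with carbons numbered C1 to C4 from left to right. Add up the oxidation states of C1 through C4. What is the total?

+2

Bonds to more-electronegative neighbours contribute +1 each, bonds to H or metals contribute −1 each, and C–C bonds contribute 0. Tallying each carbon:
C1: 1C, 1H, 1O, 1Br → 0 − 1 + 1 + 1 = +1
C2: 2C, 2N → 0 + 2 = +2
C3: 2C, 2H → 0 − 2 = -2
C4: 1C, 1H, 1O, 1Cl → 0 − 1 + 1 + 1 = +1
Sum = +1 + 2 − 2 + 1 = +2.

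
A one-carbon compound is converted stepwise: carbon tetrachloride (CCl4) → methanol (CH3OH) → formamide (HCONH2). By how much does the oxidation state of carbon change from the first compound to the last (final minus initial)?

-2

Carbon oxidation states along the series — carbon tetrachloride: +4, methanol: -2, formamide: +2.
Net change = +2 − (+4) = -2.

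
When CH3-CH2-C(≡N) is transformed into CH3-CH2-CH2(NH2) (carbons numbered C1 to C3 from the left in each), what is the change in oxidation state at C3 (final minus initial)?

-4

Before: C3 has 1 bond to C, 3 bonds to N → oxidation state +3.
After: C3 has 1 bond to C, 2 bonds to H, 1 bond to N → oxidation state -1.
Δ = -1 − (+3) = -4, so this is a reduction at C3.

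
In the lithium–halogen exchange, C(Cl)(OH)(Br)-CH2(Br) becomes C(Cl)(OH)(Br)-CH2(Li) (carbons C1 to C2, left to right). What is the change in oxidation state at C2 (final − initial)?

-2

Before: C2 has 1 bond to C, 2 bonds to H, 1 bond to Br → oxidation state -1.
After: C2 has 1 bond to C, 2 bonds to H, 1 bond to Li → oxidation state -3.
Δ = -3 − (-1) = -2, so this is a reduction at C2.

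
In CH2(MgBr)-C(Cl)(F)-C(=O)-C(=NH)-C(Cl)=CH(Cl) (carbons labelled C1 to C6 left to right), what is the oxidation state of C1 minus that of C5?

-4

C1: 1C, 2H, 1Mg → 0 − 2 − 1 = -3
C5: 3C, 1Cl → 0 + 1 = +1
Difference: -3 − (+1) = -4.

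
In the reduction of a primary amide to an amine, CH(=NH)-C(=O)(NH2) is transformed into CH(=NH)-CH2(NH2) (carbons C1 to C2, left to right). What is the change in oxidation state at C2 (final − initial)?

-4

Before: C2 has 1 bond to C, 2 bonds to O, 1 bond to N → oxidation state +3.
After: C2 has 1 bond to C, 2 bonds to H, 1 bond to N → oxidation state -1.
Δ = -1 − (+3) = -4, so this is a reduction at C2.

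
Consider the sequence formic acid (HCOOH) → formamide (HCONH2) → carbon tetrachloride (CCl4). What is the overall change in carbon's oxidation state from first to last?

Carbon oxidation states along the series — formic acid: +2, formamide: +2, carbon tetrachloride: +4.
Net change = +4 − (+2) = +2.

+2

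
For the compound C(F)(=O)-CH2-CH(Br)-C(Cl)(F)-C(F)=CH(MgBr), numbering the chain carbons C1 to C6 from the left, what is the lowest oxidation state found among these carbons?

Tallying each carbon's bonds:
C1: 1C, 2O, 1F → 0 + 2 + 1 = +3
C2: 2C, 2H → 0 − 2 = -2
C3: 2C, 1H, 1Br → 0 − 1 + 1 = 0
C4: 2C, 1F, 1Cl → 0 + 1 + 1 = +2
C5: 3C, 1F → 0 + 1 = +1
C6: 2C, 1H, 1Mg → 0 − 1 − 1 = -2
The lowest value is -2.

-2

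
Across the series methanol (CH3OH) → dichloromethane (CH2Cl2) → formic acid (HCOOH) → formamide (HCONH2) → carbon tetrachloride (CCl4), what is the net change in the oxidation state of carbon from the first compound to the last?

+6

Carbon oxidation states along the series — methanol: -2, dichloromethane: 0, formic acid: +2, formamide: +2, carbon tetrachloride: +4.
Net change = +4 − (-2) = +6.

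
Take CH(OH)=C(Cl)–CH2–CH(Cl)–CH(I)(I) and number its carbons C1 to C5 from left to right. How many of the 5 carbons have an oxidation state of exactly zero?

Assign +1 per bond to O/N/halogen, −1 per bond to H or an electropositive element, and 0 per bond to carbon. Tallying each carbon:
C1: 2C, 1H, 1O → 0 − 1 + 1 = 0
C2: 3C, 1Cl → 0 + 1 = +1
C3: 2C, 2H → 0 − 2 = -2
C4: 2C, 1H, 1Cl → 0 − 1 + 1 = 0
C5: 1C, 1H, 2I → 0 − 1 + 2 = +1
2 carbons (C1, C4) meet the condition.

2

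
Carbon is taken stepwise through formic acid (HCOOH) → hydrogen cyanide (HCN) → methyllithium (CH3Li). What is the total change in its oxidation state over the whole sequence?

Carbon oxidation states along the series — formic acid: +2, hydrogen cyanide: +2, methyllithium: -4.
Net change = -4 − (+2) = -6.

-6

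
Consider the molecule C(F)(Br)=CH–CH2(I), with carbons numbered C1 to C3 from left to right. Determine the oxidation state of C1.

C1 has a double bond to C (2×0 = 0), one bond to F (+1), one bond to Br (+1).
Oxidation state = 0 + 1 + 1 = +2.

+2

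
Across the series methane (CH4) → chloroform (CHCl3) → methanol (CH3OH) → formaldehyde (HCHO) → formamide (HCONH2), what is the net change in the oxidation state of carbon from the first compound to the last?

+6

Carbon oxidation states along the series — methane: -4, chloroform: +2, methanol: -2, formaldehyde: 0, formamide: +2.
Net change = +2 − (-4) = +6.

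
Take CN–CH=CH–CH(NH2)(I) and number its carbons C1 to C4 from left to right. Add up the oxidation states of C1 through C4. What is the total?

+2

Each bond to a more electronegative atom (O, N, halogen) counts +1, each bond to a less electronegative atom (H, metal, B, Si) counts −1, and each C–C bond counts 0. Tallying each carbon:
C1: 1C, 3N → 0 + 3 = +3
C2: 3C, 1H → 0 − 1 = -1
C3: 3C, 1H → 0 − 1 = -1
C4: 1C, 1H, 1N, 1I → 0 − 1 + 1 + 1 = +1
Sum = +3 − 1 − 1 + 1 = +2.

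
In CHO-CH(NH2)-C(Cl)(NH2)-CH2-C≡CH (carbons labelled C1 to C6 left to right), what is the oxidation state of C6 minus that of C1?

C6: 3C, 1H → 0 − 1 = -1
C1: 1C, 1H, 2O → 0 − 1 + 2 = +1
Difference: -1 − (+1) = -2.

-2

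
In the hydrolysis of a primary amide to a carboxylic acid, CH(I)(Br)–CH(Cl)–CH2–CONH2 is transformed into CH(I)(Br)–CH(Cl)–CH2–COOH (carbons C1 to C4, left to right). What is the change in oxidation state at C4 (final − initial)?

Before: C4 has 1 bond to C, 2 bonds to O, 1 bond to N → oxidation state +3.
After: C4 has 1 bond to C, 3 bonds to O → oxidation state +3.
Δ = +3 − (+3) = 0, so no net redox change at C4.

0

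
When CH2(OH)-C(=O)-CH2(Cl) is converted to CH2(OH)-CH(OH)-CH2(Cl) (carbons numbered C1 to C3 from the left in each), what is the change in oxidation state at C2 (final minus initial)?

Before: C2 has 2 bonds to C, 2 bonds to O → oxidation state +2.
After: C2 has 2 bonds to C, 1 bond to H, 1 bond to O → oxidation state 0.
Δ = 0 − (+2) = -2, so this is a reduction at C2.

-2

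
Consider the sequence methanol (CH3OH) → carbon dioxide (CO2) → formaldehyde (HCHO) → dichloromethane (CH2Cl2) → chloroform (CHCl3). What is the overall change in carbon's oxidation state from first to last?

Carbon oxidation states along the series — methanol: -2, carbon dioxide: +4, formaldehyde: 0, dichloromethane: 0, chloroform: +2.
Net change = +2 − (-2) = +4.

+4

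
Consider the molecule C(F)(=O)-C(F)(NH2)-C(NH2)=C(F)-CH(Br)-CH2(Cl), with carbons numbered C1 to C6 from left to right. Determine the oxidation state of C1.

+3

Count +1 for every bond to an atom more electronegative than carbon and −1 for every bond to one less electronegative; C–C bonds are 0.
C1 has one bond to C (0), one bond to F (+1), a double bond to O (2×+1 = +2).
Oxidation state = 0 + 1 + 2 = +3.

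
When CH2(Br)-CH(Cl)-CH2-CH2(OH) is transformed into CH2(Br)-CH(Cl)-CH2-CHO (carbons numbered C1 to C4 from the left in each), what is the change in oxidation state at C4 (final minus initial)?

Before: C4 has 1 bond to C, 2 bonds to H, 1 bond to O → oxidation state -1.
After: C4 has 1 bond to C, 1 bond to H, 2 bonds to O → oxidation state +1.
Δ = +1 − (-1) = +2, so this is an oxidation at C4.

+2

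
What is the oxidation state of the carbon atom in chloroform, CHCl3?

+2

Bonds to more-electronegative neighbours contribute +1 each, bonds to H or metals contribute −1 each, and C–C bonds contribute 0.
The carbon has one bond to H (-1), one bond to Cl (+1), one bond to Cl (+1), one bond to Cl (+1).
Oxidation state = -1 + 1 + 1 + 1 = +2.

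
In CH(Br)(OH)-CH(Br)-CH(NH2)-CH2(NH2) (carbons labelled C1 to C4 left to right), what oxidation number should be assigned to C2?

Assign +1 per bond to O/N/halogen, −1 per bond to H or an electropositive element, and 0 per bond to carbon.
C2 has one bond to C (0), one bond to C (0), one bond to H (-1), one bond to Br (+1).
Oxidation state = 0 + 0 − 1 + 1 = 0.

0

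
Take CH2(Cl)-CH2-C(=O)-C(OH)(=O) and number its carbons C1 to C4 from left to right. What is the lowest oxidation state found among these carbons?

Each bond to a more electronegative atom (O, N, halogen) counts +1, each bond to a less electronegative atom (H, metal, B, Si) counts −1, and each C–C bond counts 0. Tallying each carbon:
C1: 1C, 2H, 1Cl → 0 − 2 + 1 = -1
C2: 2C, 2H → 0 − 2 = -2
C3: 2C, 2O → 0 + 2 = +2
C4: 1C, 3O → 0 + 3 = +3
The lowest value is -2.

-2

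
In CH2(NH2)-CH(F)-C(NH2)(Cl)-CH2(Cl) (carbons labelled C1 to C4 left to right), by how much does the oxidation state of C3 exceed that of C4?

+3

C3: 2C, 1N, 1Cl → 0 + 1 + 1 = +2
C4: 1C, 2H, 1Cl → 0 − 2 + 1 = -1
Difference: +2 − (-1) = +3.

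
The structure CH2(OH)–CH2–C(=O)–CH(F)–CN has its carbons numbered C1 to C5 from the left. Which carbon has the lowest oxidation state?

C2

Tallying each carbon's bonds:
C1: 1C, 2H, 1O → 0 − 2 + 1 = -1
C2: 2C, 2H → 0 − 2 = -2
C3: 2C, 2O → 0 + 2 = +2
C4: 2C, 1H, 1F → 0 − 1 + 1 = 0
C5: 1C, 3N → 0 + 3 = +3
The most reduced carbon is C2 at -2.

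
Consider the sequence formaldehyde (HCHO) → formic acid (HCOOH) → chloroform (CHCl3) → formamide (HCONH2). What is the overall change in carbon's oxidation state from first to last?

Carbon oxidation states along the series — formaldehyde: 0, formic acid: +2, chloroform: +2, formamide: +2.
Net change = +2 − (0) = +2.

+2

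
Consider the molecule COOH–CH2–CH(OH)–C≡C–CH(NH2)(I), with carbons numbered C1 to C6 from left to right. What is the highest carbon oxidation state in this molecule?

Count +1 for every bond to an atom more electronegative than carbon and −1 for every bond to one less electronegative; C–C bonds are 0. Tallying each carbon:
C1: 1C, 3O → 0 + 3 = +3
C2: 2C, 2H → 0 − 2 = -2
C3: 2C, 1H, 1O → 0 − 1 + 1 = 0
C4: 4C → 0 = 0
C5: 4C → 0 = 0
C6: 1C, 1H, 1N, 1I → 0 − 1 + 1 + 1 = +1
The highest value is +3.

+3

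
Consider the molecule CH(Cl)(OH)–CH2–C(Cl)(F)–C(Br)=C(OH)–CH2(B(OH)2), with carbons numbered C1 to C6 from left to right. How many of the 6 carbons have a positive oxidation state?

Tallying each carbon's bonds:
C1: 1C, 1H, 1O, 1Cl → 0 − 1 + 1 + 1 = +1
C2: 2C, 2H → 0 − 2 = -2
C3: 2C, 1F, 1Cl → 0 + 1 + 1 = +2
C4: 3C, 1Br → 0 + 1 = +1
C5: 3C, 1O → 0 + 1 = +1
C6: 1C, 2H, 1B → 0 − 2 − 1 = -3
4 carbons (C1, C3, C4, C5) meet the condition.

4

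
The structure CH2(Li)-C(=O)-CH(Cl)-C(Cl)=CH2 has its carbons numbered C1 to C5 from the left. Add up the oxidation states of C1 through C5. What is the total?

-2

Tallying each carbon's bonds:
C1: 1C, 2H, 1Li → 0 − 2 − 1 = -3
C2: 2C, 2O → 0 + 2 = +2
C3: 2C, 1H, 1Cl → 0 − 1 + 1 = 0
C4: 3C, 1Cl → 0 + 1 = +1
C5: 2C, 2H → 0 − 2 = -2
Sum = -3 + 2 + 0 + 1 − 2 = -2.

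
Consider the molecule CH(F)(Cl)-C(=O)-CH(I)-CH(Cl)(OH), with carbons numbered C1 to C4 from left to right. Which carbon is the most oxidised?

Tallying each carbon's bonds:
C1: 1C, 1H, 1F, 1Cl → 0 − 1 + 1 + 1 = +1
C2: 2C, 2O → 0 + 2 = +2
C3: 2C, 1H, 1I → 0 − 1 + 1 = 0
C4: 1C, 1H, 1O, 1Cl → 0 − 1 + 1 + 1 = +1
The most oxidised carbon is C2 at +2.

C2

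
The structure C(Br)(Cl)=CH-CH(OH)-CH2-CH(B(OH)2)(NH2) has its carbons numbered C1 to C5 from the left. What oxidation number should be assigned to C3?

Assign +1 per bond to O/N/halogen, −1 per bond to H or an electropositive element, and 0 per bond to carbon.
C3 has one bond to C (0), one bond to C (0), one bond to O (+1), one bond to H (-1).
Oxidation state = 0 + 0 + 1 − 1 = 0.

0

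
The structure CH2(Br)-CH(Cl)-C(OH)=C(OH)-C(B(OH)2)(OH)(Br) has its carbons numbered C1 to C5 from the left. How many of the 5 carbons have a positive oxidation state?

3

Tallying each carbon's bonds:
C1: 1C, 2H, 1Br → 0 − 2 + 1 = -1
C2: 2C, 1H, 1Cl → 0 − 1 + 1 = 0
C3: 3C, 1O → 0 + 1 = +1
C4: 3C, 1O → 0 + 1 = +1
C5: 1C, 1O, 1Br, 1B → 0 + 1 + 1 − 1 = +1
3 carbons (C3, C4, C5) meet the condition.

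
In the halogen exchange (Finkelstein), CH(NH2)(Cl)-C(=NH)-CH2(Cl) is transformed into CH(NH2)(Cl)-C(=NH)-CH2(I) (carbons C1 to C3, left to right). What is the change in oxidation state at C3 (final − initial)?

Before: C3 has 1 bond to C, 2 bonds to H, 1 bond to Cl → oxidation state -1.
After: C3 has 1 bond to C, 2 bonds to H, 1 bond to I → oxidation state -1.
Δ = -1 − (-1) = 0, so no net redox change at C3.

0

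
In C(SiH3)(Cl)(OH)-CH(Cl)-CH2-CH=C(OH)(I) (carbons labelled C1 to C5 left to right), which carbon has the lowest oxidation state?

Assign +1 per bond to O/N/halogen, −1 per bond to H or an electropositive element, and 0 per bond to carbon. Tallying each carbon:
C1: 1C, 1O, 1Cl, 1Si → 0 + 1 + 1 − 1 = +1
C2: 2C, 1H, 1Cl → 0 − 1 + 1 = 0
C3: 2C, 2H → 0 − 2 = -2
C4: 3C, 1H → 0 − 1 = -1
C5: 2C, 1O, 1I → 0 + 1 + 1 = +2
The most reduced carbon is C3 at -2.

C3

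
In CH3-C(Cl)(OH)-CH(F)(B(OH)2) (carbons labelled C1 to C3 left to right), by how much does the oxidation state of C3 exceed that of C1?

+2

C3: 1C, 1H, 1F, 1B → 0 − 1 + 1 − 1 = -1
C1: 1C, 3H → 0 − 3 = -3
Difference: -1 − (-3) = +2.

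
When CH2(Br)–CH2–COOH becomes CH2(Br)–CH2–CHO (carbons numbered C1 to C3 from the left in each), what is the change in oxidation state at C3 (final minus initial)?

Before: C3 has 1 bond to C, 3 bonds to O → oxidation state +3.
After: C3 has 1 bond to C, 1 bond to H, 2 bonds to O → oxidation state +1.
Δ = +1 − (+3) = -2, so this is a reduction at C3.

-2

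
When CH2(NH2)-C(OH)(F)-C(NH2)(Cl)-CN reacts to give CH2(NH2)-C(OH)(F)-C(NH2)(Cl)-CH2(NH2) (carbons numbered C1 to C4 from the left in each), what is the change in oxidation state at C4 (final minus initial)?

-4

Before: C4 has 1 bond to C, 3 bonds to N → oxidation state +3.
After: C4 has 1 bond to C, 2 bonds to H, 1 bond to N → oxidation state -1.
Δ = -1 − (+3) = -4, so this is a reduction at C4.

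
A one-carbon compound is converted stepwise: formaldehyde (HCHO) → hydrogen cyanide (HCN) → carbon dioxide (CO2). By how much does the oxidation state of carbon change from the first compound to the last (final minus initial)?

Carbon oxidation states along the series — formaldehyde: 0, hydrogen cyanide: +2, carbon dioxide: +4.
Net change = +4 − (0) = +4.

+4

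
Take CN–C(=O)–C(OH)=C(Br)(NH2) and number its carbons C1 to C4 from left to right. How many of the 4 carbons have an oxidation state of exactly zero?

Tallying each carbon's bonds:
C1: 1C, 3N → 0 + 3 = +3
C2: 2C, 2O → 0 + 2 = +2
C3: 3C, 1O → 0 + 1 = +1
C4: 2C, 1N, 1Br → 0 + 1 + 1 = +2
0 carbons meet the condition.

0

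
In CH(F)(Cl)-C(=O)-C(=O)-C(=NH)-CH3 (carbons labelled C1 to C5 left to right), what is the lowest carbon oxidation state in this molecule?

-3

Count +1 for every bond to an atom more electronegative than carbon and −1 for every bond to one less electronegative; C–C bonds are 0. Tallying each carbon:
C1: 1C, 1H, 1F, 1Cl → 0 − 1 + 1 + 1 = +1
C2: 2C, 2O → 0 + 2 = +2
C3: 2C, 2O → 0 + 2 = +2
C4: 2C, 2N → 0 + 2 = +2
C5: 1C, 3H → 0 − 3 = -3
The lowest value is -3.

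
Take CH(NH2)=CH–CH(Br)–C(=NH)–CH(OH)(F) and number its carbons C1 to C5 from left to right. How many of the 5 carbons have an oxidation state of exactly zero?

Count +1 for every bond to an atom more electronegative than carbon and −1 for every bond to one less electronegative; C–C bonds are 0. Tallying each carbon:
C1: 2C, 1H, 1N → 0 − 1 + 1 = 0
C2: 3C, 1H → 0 − 1 = -1
C3: 2C, 1H, 1Br → 0 − 1 + 1 = 0
C4: 2C, 2N → 0 + 2 = +2
C5: 1C, 1H, 1O, 1F → 0 − 1 + 1 + 1 = +1
2 carbons (C1, C3) meet the condition.

2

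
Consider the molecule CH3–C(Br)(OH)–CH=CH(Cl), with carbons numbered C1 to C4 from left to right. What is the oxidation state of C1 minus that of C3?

C1: 1C, 3H → 0 − 3 = -3
C3: 3C, 1H → 0 − 1 = -1
Difference: -3 − (-1) = -2.

-2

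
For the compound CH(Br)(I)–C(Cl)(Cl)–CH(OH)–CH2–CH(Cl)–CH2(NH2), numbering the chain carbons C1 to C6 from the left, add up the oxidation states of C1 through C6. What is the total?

Tallying each carbon's bonds:
C1: 1C, 1H, 1Br, 1I → 0 − 1 + 1 + 1 = +1
C2: 2C, 2Cl → 0 + 2 = +2
C3: 2C, 1H, 1O → 0 − 1 + 1 = 0
C4: 2C, 2H → 0 − 2 = -2
C5: 2C, 1H, 1Cl → 0 − 1 + 1 = 0
C6: 1C, 2H, 1N → 0 − 2 + 1 = -1
Sum = +1 + 2 + 0 − 2 + 0 − 1 = 0.

0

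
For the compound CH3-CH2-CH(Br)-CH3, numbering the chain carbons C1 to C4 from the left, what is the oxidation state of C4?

-3

Bonds to more-electronegative neighbours contribute +1 each, bonds to H or metals contribute −1 each, and C–C bonds contribute 0.
C4 has one bond to C (0), one bond to H (-1), one bond to H (-1), one bond to H (-1).
Oxidation state = 0 − 1 − 1 − 1 = -3.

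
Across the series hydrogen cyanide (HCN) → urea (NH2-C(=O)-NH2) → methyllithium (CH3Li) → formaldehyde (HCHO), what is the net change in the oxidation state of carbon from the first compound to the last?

-2

Carbon oxidation states along the series — hydrogen cyanide: +2, urea: +4, methyllithium: -4, formaldehyde: 0.
Net change = 0 − (+2) = -2.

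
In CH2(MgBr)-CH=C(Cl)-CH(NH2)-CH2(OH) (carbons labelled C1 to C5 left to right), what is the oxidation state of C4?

C4 has one bond to C (0), one bond to C (0), one bond to N (+1), one bond to H (-1).
Oxidation state = 0 + 0 + 1 − 1 = 0.

0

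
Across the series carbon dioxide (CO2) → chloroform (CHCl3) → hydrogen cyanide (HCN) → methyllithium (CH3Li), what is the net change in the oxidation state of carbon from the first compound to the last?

Carbon oxidation states along the series — carbon dioxide: +4, chloroform: +2, hydrogen cyanide: +2, methyllithium: -4.
Net change = -4 − (+4) = -8.

-8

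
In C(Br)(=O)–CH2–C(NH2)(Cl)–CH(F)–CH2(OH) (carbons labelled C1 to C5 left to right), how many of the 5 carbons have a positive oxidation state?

2

Bonds to more-electronegative neighbours contribute +1 each, bonds to H or metals contribute −1 each, and C–C bonds contribute 0. Tallying each carbon:
C1: 1C, 2O, 1Br → 0 + 2 + 1 = +3
C2: 2C, 2H → 0 − 2 = -2
C3: 2C, 1N, 1Cl → 0 + 1 + 1 = +2
C4: 2C, 1H, 1F → 0 − 1 + 1 = 0
C5: 1C, 2H, 1O → 0 − 2 + 1 = -1
2 carbons (C1, C3) meet the condition.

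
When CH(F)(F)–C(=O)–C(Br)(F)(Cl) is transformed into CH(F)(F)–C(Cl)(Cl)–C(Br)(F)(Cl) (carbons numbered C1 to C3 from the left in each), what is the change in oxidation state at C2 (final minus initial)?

0

Before: C2 has 2 bonds to C, 2 bonds to O → oxidation state +2.
After: C2 has 2 bonds to C, 2 bonds to Cl → oxidation state +2.
Δ = +2 − (+2) = 0, so no net redox change at C2.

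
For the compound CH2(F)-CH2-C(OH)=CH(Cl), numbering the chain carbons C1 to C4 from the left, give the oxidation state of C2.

C2 has one bond to C (0), one bond to C (0), one bond to H (-1), one bond to H (-1).
Oxidation state = 0 + 0 − 1 − 1 = -2.

-2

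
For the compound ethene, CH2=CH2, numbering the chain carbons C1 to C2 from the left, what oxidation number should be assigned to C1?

Count +1 for every bond to an atom more electronegative than carbon and −1 for every bond to one less electronegative; C–C bonds are 0.
C1 has one bond to H (-1), one bond to H (-1), a double bond to C (2×0 = 0).
Oxidation state = -1 − 1 + 0 = -2.

-2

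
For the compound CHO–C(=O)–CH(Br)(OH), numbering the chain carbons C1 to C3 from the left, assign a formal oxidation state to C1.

C1 has one bond to C (0), one bond to H (-1), a double bond to O (2×+1 = +2).
Oxidation state = 0 − 1 + 2 = +1.

+1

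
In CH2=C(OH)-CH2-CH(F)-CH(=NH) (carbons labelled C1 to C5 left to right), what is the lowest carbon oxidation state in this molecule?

-2

Each bond to a more electronegative atom (O, N, halogen) counts +1, each bond to a less electronegative atom (H, metal, B, Si) counts −1, and each C–C bond counts 0. Tallying each carbon:
C1: 2C, 2H → 0 − 2 = -2
C2: 3C, 1O → 0 + 1 = +1
C3: 2C, 2H → 0 − 2 = -2
C4: 2C, 1H, 1F → 0 − 1 + 1 = 0
C5: 1C, 1H, 2N → 0 − 1 + 2 = +1
The lowest value is -2.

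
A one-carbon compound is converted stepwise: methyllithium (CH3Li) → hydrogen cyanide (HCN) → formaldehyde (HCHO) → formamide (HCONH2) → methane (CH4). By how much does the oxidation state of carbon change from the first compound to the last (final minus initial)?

0

Carbon oxidation states along the series — methyllithium: -4, hydrogen cyanide: +2, formaldehyde: 0, formamide: +2, methane: -4.
Net change = -4 − (-4) = 0.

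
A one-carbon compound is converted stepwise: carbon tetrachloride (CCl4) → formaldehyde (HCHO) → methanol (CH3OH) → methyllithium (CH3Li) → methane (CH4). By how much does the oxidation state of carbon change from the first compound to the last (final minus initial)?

-8

Carbon oxidation states along the series — carbon tetrachloride: +4, formaldehyde: 0, methanol: -2, methyllithium: -4, methane: -4.
Net change = -4 − (+4) = -8.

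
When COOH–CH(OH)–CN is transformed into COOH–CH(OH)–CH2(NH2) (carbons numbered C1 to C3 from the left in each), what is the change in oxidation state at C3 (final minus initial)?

-4

Before: C3 has 1 bond to C, 3 bonds to N → oxidation state +3.
After: C3 has 1 bond to C, 2 bonds to H, 1 bond to N → oxidation state -1.
Δ = -1 − (+3) = -4, so this is a reduction at C3.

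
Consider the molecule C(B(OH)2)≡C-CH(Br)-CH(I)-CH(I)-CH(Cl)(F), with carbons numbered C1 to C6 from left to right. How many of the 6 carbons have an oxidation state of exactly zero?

Tallying each carbon's bonds:
C1: 3C, 1B → 0 − 1 = -1
C2: 4C → 0 = 0
C3: 2C, 1H, 1Br → 0 − 1 + 1 = 0
C4: 2C, 1H, 1I → 0 − 1 + 1 = 0
C5: 2C, 1H, 1I → 0 − 1 + 1 = 0
C6: 1C, 1H, 1F, 1Cl → 0 − 1 + 1 + 1 = +1
4 carbons (C2, C3, C4, C5) meet the condition.

4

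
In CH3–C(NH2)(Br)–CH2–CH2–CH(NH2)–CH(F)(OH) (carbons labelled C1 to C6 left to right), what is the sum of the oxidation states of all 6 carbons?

-4

Bonds to more-electronegative neighbours contribute +1 each, bonds to H or metals contribute −1 each, and C–C bonds contribute 0. Tallying each carbon:
C1: 1C, 3H → 0 − 3 = -3
C2: 2C, 1N, 1Br → 0 + 1 + 1 = +2
C3: 2C, 2H → 0 − 2 = -2
C4: 2C, 2H → 0 − 2 = -2
C5: 2C, 1H, 1N → 0 − 1 + 1 = 0
C6: 1C, 1H, 1O, 1F → 0 − 1 + 1 + 1 = +1
Sum = -3 + 2 − 2 − 2 + 0 + 1 = -4.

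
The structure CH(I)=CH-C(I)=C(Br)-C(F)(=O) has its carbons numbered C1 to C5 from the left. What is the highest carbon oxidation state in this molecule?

+3

Each bond to a more electronegative atom (O, N, halogen) counts +1, each bond to a less electronegative atom (H, metal, B, Si) counts −1, and each C–C bond counts 0. Tallying each carbon:
C1: 2C, 1H, 1I → 0 − 1 + 1 = 0
C2: 3C, 1H → 0 − 1 = -1
C3: 3C, 1I → 0 + 1 = +1
C4: 3C, 1Br → 0 + 1 = +1
C5: 1C, 2O, 1F → 0 + 2 + 1 = +3
The highest value is +3.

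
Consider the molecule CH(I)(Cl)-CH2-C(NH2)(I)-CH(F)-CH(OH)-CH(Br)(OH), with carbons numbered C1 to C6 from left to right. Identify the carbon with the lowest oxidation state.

C2

Tallying each carbon's bonds:
C1: 1C, 1H, 1Cl, 1I → 0 − 1 + 1 + 1 = +1
C2: 2C, 2H → 0 − 2 = -2
C3: 2C, 1N, 1I → 0 + 1 + 1 = +2
C4: 2C, 1H, 1F → 0 − 1 + 1 = 0
C5: 2C, 1H, 1O → 0 − 1 + 1 = 0
C6: 1C, 1H, 1O, 1Br → 0 − 1 + 1 + 1 = +1
The most reduced carbon is C2 at -2.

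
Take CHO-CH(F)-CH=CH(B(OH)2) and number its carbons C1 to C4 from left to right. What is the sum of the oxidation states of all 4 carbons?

-2

Assign +1 per bond to O/N/halogen, −1 per bond to H or an electropositive element, and 0 per bond to carbon. Tallying each carbon:
C1: 1C, 1H, 2O → 0 − 1 + 2 = +1
C2: 2C, 1H, 1F → 0 − 1 + 1 = 0
C3: 3C, 1H → 0 − 1 = -1
C4: 2C, 1H, 1B → 0 − 1 − 1 = -2
Sum = +1 + 0 − 1 − 2 = -2.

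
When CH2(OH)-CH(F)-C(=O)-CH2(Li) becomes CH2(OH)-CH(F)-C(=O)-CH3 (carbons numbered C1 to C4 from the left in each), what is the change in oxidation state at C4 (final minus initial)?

0

Before: C4 has 1 bond to C, 2 bonds to H, 1 bond to Li → oxidation state -3.
After: C4 has 1 bond to C, 3 bonds to H → oxidation state -3.
Δ = -3 − (-3) = 0, so no net redox change at C4.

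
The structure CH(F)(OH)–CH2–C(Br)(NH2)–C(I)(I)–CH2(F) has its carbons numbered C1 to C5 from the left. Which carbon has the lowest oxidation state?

C2

Tallying each carbon's bonds:
C1: 1C, 1H, 1O, 1F → 0 − 1 + 1 + 1 = +1
C2: 2C, 2H → 0 − 2 = -2
C3: 2C, 1N, 1Br → 0 + 1 + 1 = +2
C4: 2C, 2I → 0 + 2 = +2
C5: 1C, 2H, 1F → 0 − 2 + 1 = -1
The most reduced carbon is C2 at -2.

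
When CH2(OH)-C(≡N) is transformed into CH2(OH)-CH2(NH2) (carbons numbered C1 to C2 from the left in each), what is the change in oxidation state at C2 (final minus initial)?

Before: C2 has 1 bond to C, 3 bonds to N → oxidation state +3.
After: C2 has 1 bond to C, 2 bonds to H, 1 bond to N → oxidation state -1.
Δ = -1 − (+3) = -4, so this is a reduction at C2.

-4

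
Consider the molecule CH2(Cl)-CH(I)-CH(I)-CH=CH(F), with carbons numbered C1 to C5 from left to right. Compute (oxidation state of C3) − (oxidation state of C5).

0

C3: 2C, 1H, 1I → 0 − 1 + 1 = 0
C5: 2C, 1H, 1F → 0 − 1 + 1 = 0
Difference: 0 − (0) = 0.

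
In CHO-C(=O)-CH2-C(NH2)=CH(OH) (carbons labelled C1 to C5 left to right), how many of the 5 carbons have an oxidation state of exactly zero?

1

Each bond to a more electronegative atom (O, N, halogen) counts +1, each bond to a less electronegative atom (H, metal, B, Si) counts −1, and each C–C bond counts 0. Tallying each carbon:
C1: 1C, 1H, 2O → 0 − 1 + 2 = +1
C2: 2C, 2O → 0 + 2 = +2
C3: 2C, 2H → 0 − 2 = -2
C4: 3C, 1N → 0 + 1 = +1
C5: 2C, 1H, 1O → 0 − 1 + 1 = 0
1 carbon (C5) meets the condition.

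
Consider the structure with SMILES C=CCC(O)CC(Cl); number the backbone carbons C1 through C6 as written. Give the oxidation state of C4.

Assign +1 per bond to O/N/halogen, −1 per bond to H or an electropositive element, and 0 per bond to carbon.
C4 has one bond to C (0), one bond to C (0), one bond to O (+1), one bond to H (-1).
Oxidation state = 0 + 0 + 1 − 1 = 0.

0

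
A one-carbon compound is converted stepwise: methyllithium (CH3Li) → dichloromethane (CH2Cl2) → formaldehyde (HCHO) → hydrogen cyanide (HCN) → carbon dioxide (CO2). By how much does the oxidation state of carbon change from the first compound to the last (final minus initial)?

+8

Carbon oxidation states along the series — methyllithium: -4, dichloromethane: 0, formaldehyde: 0, hydrogen cyanide: +2, carbon dioxide: +4.
Net change = +4 − (-4) = +8.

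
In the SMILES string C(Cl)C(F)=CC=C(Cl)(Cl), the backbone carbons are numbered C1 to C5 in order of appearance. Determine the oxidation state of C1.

C1 has one bond to C (0), one bond to H (-1), one bond to H (-1), one bond to Cl (+1).
Oxidation state = 0 − 1 − 1 + 1 = -1.

-1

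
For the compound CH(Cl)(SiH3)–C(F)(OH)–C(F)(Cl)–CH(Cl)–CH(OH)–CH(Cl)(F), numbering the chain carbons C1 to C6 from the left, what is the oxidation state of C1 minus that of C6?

-2

C1: 1C, 1H, 1Cl, 1Si → 0 − 1 + 1 − 1 = -1
C6: 1C, 1H, 1F, 1Cl → 0 − 1 + 1 + 1 = +1
Difference: -1 − (+1) = -2.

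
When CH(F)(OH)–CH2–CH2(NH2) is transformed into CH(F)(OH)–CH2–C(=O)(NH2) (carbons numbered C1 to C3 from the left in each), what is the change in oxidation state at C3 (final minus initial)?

Before: C3 has 1 bond to C, 2 bonds to H, 1 bond to N → oxidation state -1.
After: C3 has 1 bond to C, 2 bonds to O, 1 bond to N → oxidation state +3.
Δ = +3 − (-1) = +4, so this is an oxidation at C3.

+4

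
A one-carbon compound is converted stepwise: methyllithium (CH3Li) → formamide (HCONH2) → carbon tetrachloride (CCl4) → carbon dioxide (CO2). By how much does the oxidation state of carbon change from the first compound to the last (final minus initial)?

+8

Carbon oxidation states along the series — methyllithium: -4, formamide: +2, carbon tetrachloride: +4, carbon dioxide: +4.
Net change = +4 − (-4) = +8.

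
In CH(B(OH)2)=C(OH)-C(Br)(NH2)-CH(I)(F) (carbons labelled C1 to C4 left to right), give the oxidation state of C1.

Count +1 for every bond to an atom more electronegative than carbon and −1 for every bond to one less electronegative; C–C bonds are 0.
C1 has a double bond to C (2×0 = 0), one bond to B (-1), one bond to H (-1).
Oxidation state = 0 − 1 − 1 = -2.

-2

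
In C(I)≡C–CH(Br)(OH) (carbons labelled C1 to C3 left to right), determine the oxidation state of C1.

+1

C1 has a triple bond to C (3×0 = 0), one bond to I (+1).
Oxidation state = 0 + 1 = +1.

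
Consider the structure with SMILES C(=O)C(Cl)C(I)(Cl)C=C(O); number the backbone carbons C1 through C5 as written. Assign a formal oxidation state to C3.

Count +1 for every bond to an atom more electronegative than carbon and −1 for every bond to one less electronegative; C–C bonds are 0.
C3 has one bond to C (0), one bond to C (0), one bond to I (+1), one bond to Cl (+1).
Oxidation state = 0 + 0 + 1 + 1 = +2.

+2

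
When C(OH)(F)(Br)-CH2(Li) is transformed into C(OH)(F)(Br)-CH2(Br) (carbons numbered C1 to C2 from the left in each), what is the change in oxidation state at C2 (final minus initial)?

Before: C2 has 1 bond to C, 2 bonds to H, 1 bond to Li → oxidation state -3.
After: C2 has 1 bond to C, 2 bonds to H, 1 bond to Br → oxidation state -1.
Δ = -1 − (-3) = +2, so this is an oxidation at C2.

+2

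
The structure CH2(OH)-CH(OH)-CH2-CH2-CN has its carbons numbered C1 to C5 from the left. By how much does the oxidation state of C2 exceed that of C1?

C2: 2C, 1H, 1O → 0 − 1 + 1 = 0
C1: 1C, 2H, 1O → 0 − 2 + 1 = -1
Difference: 0 − (-1) = +1.

+1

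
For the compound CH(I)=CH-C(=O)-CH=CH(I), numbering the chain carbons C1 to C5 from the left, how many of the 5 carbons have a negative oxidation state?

2

Assign +1 per bond to O/N/halogen, −1 per bond to H or an electropositive element, and 0 per bond to carbon. Tallying each carbon:
C1: 2C, 1H, 1I → 0 − 1 + 1 = 0
C2: 3C, 1H → 0 − 1 = -1
C3: 2C, 2O → 0 + 2 = +2
C4: 3C, 1H → 0 − 1 = -1
C5: 2C, 1H, 1I → 0 − 1 + 1 = 0
2 carbons (C2, C4) meet the condition.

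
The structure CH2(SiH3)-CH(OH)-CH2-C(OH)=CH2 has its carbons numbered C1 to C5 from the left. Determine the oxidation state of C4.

+1

C4 has one bond to C (0), a double bond to C (2×0 = 0), one bond to O (+1).
Oxidation state = 0 + 0 + 1 = +1.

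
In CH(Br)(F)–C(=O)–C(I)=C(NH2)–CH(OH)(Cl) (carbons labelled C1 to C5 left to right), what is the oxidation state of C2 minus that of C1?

+1

C2: 2C, 2O → 0 + 2 = +2
C1: 1C, 1H, 1F, 1Br → 0 − 1 + 1 + 1 = +1
Difference: +2 − (+1) = +1.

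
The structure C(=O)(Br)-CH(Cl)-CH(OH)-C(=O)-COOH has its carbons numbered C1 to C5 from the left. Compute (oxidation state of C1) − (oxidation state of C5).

C1: 1C, 2O, 1Br → 0 + 2 + 1 = +3
C5: 1C, 3O → 0 + 3 = +3
Difference: +3 − (+3) = 0.

0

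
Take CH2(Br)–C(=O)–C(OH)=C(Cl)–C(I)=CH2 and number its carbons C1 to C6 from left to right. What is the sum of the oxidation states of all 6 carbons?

Tallying each carbon's bonds:
C1: 1C, 2H, 1Br → 0 − 2 + 1 = -1
C2: 2C, 2O → 0 + 2 = +2
C3: 3C, 1O → 0 + 1 = +1
C4: 3C, 1Cl → 0 + 1 = +1
C5: 3C, 1I → 0 + 1 = +1
C6: 2C, 2H → 0 − 2 = -2
Sum = -1 + 2 + 1 + 1 + 1 − 2 = +2.

+2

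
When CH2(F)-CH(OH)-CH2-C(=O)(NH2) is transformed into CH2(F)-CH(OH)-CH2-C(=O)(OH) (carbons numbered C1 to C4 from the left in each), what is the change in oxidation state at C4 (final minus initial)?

Before: C4 has 1 bond to C, 2 bonds to O, 1 bond to N → oxidation state +3.
After: C4 has 1 bond to C, 3 bonds to O → oxidation state +3.
Δ = +3 − (+3) = 0, so no net redox change at C4.

0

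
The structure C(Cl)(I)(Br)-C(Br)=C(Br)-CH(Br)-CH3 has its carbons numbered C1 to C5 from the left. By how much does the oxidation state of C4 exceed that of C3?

C4: 2C, 1H, 1Br → 0 − 1 + 1 = 0
C3: 3C, 1Br → 0 + 1 = +1
Difference: 0 − (+1) = -1.

-1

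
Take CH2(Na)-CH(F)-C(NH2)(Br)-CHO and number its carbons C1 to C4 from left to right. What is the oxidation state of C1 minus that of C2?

C1: 1C, 2H, 1Na → 0 − 2 − 1 = -3
C2: 2C, 1H, 1F → 0 − 1 + 1 = 0
Difference: -3 − (0) = -3.

-3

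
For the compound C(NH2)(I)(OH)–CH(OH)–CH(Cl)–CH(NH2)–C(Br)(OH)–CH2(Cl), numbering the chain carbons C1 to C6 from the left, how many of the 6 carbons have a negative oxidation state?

1

Count +1 for every bond to an atom more electronegative than carbon and −1 for every bond to one less electronegative; C–C bonds are 0. Tallying each carbon:
C1: 1C, 1O, 1N, 1I → 0 + 1 + 1 + 1 = +3
C2: 2C, 1H, 1O → 0 − 1 + 1 = 0
C3: 2C, 1H, 1Cl → 0 − 1 + 1 = 0
C4: 2C, 1H, 1N → 0 − 1 + 1 = 0
C5: 2C, 1O, 1Br → 0 + 1 + 1 = +2
C6: 1C, 2H, 1Cl → 0 − 2 + 1 = -1
1 carbon (C6) meets the condition.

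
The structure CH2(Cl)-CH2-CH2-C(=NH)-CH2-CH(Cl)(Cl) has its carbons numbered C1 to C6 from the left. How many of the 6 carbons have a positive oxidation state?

2

Each bond to a more electronegative atom (O, N, halogen) counts +1, each bond to a less electronegative atom (H, metal, B, Si) counts −1, and each C–C bond counts 0. Tallying each carbon:
C1: 1C, 2H, 1Cl → 0 − 2 + 1 = -1
C2: 2C, 2H → 0 − 2 = -2
C3: 2C, 2H → 0 − 2 = -2
C4: 2C, 2N → 0 + 2 = +2
C5: 2C, 2H → 0 − 2 = -2
C6: 1C, 1H, 2Cl → 0 − 1 + 2 = +1
2 carbons (C4, C6) meet the condition.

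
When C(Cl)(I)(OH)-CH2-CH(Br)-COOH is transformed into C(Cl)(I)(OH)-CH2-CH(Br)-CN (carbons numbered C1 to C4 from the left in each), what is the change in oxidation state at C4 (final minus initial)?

0

Before: C4 has 1 bond to C, 3 bonds to O → oxidation state +3.
After: C4 has 1 bond to C, 3 bonds to N → oxidation state +3.
Δ = +3 − (+3) = 0, so no net redox change at C4.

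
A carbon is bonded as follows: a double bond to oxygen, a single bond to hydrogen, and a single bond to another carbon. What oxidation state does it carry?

+1

The carbon has one bond to C (0), one bond to H (-1), a double bond to O (2×+1 = +2).
Oxidation state = 0 − 1 + 2 = +1.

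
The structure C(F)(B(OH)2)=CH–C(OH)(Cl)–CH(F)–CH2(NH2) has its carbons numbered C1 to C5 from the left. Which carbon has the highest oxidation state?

C3

Tallying each carbon's bonds:
C1: 2C, 1F, 1B → 0 + 1 − 1 = 0
C2: 3C, 1H → 0 − 1 = -1
C3: 2C, 1O, 1Cl → 0 + 1 + 1 = +2
C4: 2C, 1H, 1F → 0 − 1 + 1 = 0
C5: 1C, 2H, 1N → 0 − 2 + 1 = -1
The most oxidised carbon is C3 at +2.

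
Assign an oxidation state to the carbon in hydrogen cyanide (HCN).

+2

Count +1 for every bond to an atom more electronegative than carbon and −1 for every bond to one less electronegative; C–C bonds are 0.
The carbon has one bond to H (-1), a triple bond to N (3×+1 = +3).
Oxidation state = -1 + 3 = +2.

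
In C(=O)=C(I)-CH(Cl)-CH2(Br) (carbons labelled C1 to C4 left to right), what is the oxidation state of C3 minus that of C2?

-1

C3: 2C, 1H, 1Cl → 0 − 1 + 1 = 0
C2: 3C, 1I → 0 + 1 = +1
Difference: 0 − (+1) = -1.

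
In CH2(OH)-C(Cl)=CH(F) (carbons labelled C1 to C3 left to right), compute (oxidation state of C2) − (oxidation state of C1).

C2: 3C, 1Cl → 0 + 1 = +1
C1: 1C, 2H, 1O → 0 − 2 + 1 = -1
Difference: +1 − (-1) = +2.

+2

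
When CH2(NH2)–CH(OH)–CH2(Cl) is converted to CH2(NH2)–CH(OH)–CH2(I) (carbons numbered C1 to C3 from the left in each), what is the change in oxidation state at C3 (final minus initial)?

Before: C3 has 1 bond to C, 2 bonds to H, 1 bond to Cl → oxidation state -1.
After: C3 has 1 bond to C, 2 bonds to H, 1 bond to I → oxidation state -1.
Δ = -1 − (-1) = 0, so no net redox change at C3.

0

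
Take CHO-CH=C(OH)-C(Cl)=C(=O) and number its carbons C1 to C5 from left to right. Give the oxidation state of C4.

C4 has one bond to C (0), a double bond to C (2×0 = 0), one bond to Cl (+1).
Oxidation state = 0 + 0 + 1 = +1.

+1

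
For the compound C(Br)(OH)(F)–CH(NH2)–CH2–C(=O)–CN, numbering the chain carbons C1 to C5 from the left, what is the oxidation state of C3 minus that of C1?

-5

C3: 2C, 2H → 0 − 2 = -2
C1: 1C, 1O, 1F, 1Br → 0 + 1 + 1 + 1 = +3
Difference: -2 − (+3) = -5.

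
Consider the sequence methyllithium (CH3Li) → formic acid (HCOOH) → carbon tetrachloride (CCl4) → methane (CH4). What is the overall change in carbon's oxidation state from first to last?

0

Carbon oxidation states along the series — methyllithium: -4, formic acid: +2, carbon tetrachloride: +4, methane: -4.
Net change = -4 − (-4) = 0.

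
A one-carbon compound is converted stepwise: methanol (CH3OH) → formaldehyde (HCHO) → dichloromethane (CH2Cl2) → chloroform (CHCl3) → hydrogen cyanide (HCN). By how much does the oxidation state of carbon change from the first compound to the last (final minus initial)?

Carbon oxidation states along the series — methanol: -2, formaldehyde: 0, dichloromethane: 0, chloroform: +2, hydrogen cyanide: +2.
Net change = +2 − (-2) = +4.

+4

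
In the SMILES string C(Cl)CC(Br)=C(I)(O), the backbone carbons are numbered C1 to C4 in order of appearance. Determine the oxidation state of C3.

C3 has one bond to C (0), a double bond to C (2×0 = 0), one bond to Br (+1).
Oxidation state = 0 + 0 + 1 = +1.

+1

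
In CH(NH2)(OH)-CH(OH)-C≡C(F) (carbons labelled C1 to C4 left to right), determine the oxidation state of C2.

0

Bonds to more-electronegative neighbours contribute +1 each, bonds to H or metals contribute −1 each, and C–C bonds contribute 0.
C2 has one bond to C (0), one bond to C (0), one bond to O (+1), one bond to H (-1).
Oxidation state = 0 + 0 + 1 − 1 = 0.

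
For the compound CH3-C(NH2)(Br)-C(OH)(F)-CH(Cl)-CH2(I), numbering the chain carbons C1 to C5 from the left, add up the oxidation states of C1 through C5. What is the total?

Tallying each carbon's bonds:
C1: 1C, 3H → 0 − 3 = -3
C2: 2C, 1N, 1Br → 0 + 1 + 1 = +2
C3: 2C, 1O, 1F → 0 + 1 + 1 = +2
C4: 2C, 1H, 1Cl → 0 − 1 + 1 = 0
C5: 1C, 2H, 1I → 0 − 2 + 1 = -1
Sum = -3 + 2 + 2 + 0 − 1 = 0.

0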